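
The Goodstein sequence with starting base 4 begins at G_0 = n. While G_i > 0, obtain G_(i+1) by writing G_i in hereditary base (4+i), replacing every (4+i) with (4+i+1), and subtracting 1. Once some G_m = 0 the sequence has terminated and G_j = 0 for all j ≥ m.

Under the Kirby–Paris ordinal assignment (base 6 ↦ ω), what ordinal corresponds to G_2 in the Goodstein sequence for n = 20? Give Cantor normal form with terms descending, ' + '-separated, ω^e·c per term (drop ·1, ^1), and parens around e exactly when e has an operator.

20 —HB4→ 4^2 + 4 —bump→ 5^2 + 5 = 30 —(−1)→ 29
29 —HB5→ 5^2 + 4 —bump→ 6^2 + 4 = 40 —(−1)→ 39
39 —HB6→ 6^2 + 3 —bump→ 7^2 + 3 = 52 —(−1)→ 51

ω^2 + 3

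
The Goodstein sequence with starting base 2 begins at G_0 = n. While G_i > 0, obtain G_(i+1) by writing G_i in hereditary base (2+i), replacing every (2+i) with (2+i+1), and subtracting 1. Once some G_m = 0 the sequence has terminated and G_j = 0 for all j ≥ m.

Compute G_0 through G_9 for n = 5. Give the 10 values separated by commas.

5, 27, 255, 467, 775, 1197, 1751, 2454, 3325, 4382

G_0=5  [base 2] 2^2 + 1  →[2↦3]→  3^3 + 1 = 28  −1 ⇒ G_1=27
G_1=27  [base 3] 3^3  →[3↦4]→  4^4 = 256  −1 ⇒ G_2=255
G_2=255  [base 4] 3·4^3 + 3·4^2 + 3·4 + 3  →[4↦5]→  3·5^3 + 3·5^2 + 3·5 + 3 = 468  −1 ⇒ G_3=467
G_3=467  [base 5] 3·5^3 + 3·5^2 + 3·5 + 2  →[5↦6]→  3·6^3 + 3·6^2 + 3·6 + 2 = 776  −1 ⇒ G_4=775
G_4=775  [base 6] 3·6^3 + 3·6^2 + 3·6 + 1  →[6↦7]→  3·7^3 + 3·7^2 + 3·7 + 1 = 1198  −1 ⇒ G_5=1197
G_5=1197  [base 7] 3·7^3 + 3·7^2 + 3·7  →[7↦8]→  3·8^3 + 3·8^2 + 3·8 = 1752  −1 ⇒ G_6=1751
G_6=1751  [base 8] 3·8^3 + 3·8^2 + 2·8 + 7  →[8↦9]→  3·9^3 + 3·9^2 + 2·9 + 7 = 2455  −1 ⇒ G_7=2454
G_7=2454  [base 9] 3·9^3 + 3·9^2 + 2·9 + 6  →[9↦10]→  3·10^3 + 3·10^2 + 2·10 + 6 = 3326  −1 ⇒ G_8=3325
G_8=3325  [base 10] 3·10^3 + 3·10^2 + 2·10 + 5  →[10↦11]→  3·11^3 + 3·11^2 + 2·11 + 5 = 4383  −1 ⇒ G_9=4382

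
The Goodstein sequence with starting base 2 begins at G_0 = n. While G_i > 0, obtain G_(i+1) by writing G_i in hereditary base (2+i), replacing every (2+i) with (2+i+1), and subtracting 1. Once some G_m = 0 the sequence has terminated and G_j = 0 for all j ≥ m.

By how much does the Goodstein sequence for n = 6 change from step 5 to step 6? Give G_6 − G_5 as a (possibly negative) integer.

89204

base 2: 6 = 2^2 + 2; at 3: 3^3 + 3 = 30; next = 29
base 3: 29 = 3^3 + 2; at 4: 4^4 + 2 = 258; next = 257
base 4: 257 = 4^4 + 1; at 5: 5^5 + 1 = 3126; next = 3125
base 5: 3125 = 5^5; at 6: 6^6 = 46656; next = 46655
base 6: 46655 = 5·6^5 + 5·6^4 + 5·6^3 + 5·6^2 + 5·6 + 5; at 7: 5·7^5 + 5·7^4 + 5·7^3 + 5·7^2 + 5·7 + 5 = 98040; next = 98039
base 7: 98039 = 5·7^5 + 5·7^4 + 5·7^3 + 5·7^2 + 5·7 + 4; at 8: 5·8^5 + 5·8^4 + 5·8^3 + 5·8^2 + 5·8 + 4 = 187244; next = 187243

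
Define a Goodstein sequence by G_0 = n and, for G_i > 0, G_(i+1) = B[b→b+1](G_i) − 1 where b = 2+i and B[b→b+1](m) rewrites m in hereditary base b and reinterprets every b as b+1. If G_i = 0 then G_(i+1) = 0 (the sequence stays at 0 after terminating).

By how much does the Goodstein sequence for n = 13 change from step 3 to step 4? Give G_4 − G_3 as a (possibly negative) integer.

264619

G_0 = 13. HB_2(13) = 2^(2 + 1) + 2^2 + 1. Bump = 109. G_1 = 108.
G_1 = 108. HB_3(108) = 3^(3 + 1) + 3^3. Bump = 1280. G_2 = 1279.
G_2 = 1279. HB_4(1279) = 4^(4 + 1) + 3·4^3 + 3·4^2 + 3·4 + 3. Bump = 16093. G_3 = 16092.
G_3 = 16092. HB_5(16092) = 5^(5 + 1) + 3·5^3 + 3·5^2 + 3·5 + 2. Bump = 280712. G_4 = 280711.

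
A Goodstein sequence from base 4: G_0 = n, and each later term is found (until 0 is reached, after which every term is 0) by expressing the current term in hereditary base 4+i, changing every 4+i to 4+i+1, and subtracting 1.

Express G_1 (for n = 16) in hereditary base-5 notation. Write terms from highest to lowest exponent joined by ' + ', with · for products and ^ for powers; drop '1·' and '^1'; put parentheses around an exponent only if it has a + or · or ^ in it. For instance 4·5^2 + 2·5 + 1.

4·5 + 4

[0] 16 ≡ 4^2 (base 4). Lift 5: 25. −1: 24.
[1] 24 ≡ 4·5 + 4 (base 5). Lift 6: 28. −1: 27.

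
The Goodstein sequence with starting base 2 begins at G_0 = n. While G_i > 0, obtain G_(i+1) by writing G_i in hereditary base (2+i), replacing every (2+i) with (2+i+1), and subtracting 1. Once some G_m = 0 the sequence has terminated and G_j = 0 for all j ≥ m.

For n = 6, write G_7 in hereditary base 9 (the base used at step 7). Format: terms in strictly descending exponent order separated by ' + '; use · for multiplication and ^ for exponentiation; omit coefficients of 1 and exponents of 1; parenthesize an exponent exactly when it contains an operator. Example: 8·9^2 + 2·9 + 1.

5·9^5 + 5·9^4 + 5·9^3 + 5·9^2 + 5·9 + 2

i=0: 6 = 2^2 + 2 (b=2); 2→3: 3^3 + 3 = 30; 30−1 = 29
i=1: 29 = 3^3 + 2 (b=3); 3→4: 4^4 + 2 = 258; 258−1 = 257
i=2: 257 = 4^4 + 1 (b=4); 4→5: 5^5 + 1 = 3126; 3126−1 = 3125
i=3: 3125 = 5^5 (b=5); 5→6: 6^6 = 46656; 46656−1 = 46655
i=4: 46655 = 5·6^5 + 5·6^4 + 5·6^3 + 5·6^2 + 5·6 + 5 (b=6); 6→7: 5·7^5 + 5·7^4 + 5·7^3 + 5·7^2 + 5·7 + 5 = 98040; 98040−1 = 98039
i=5: 98039 = 5·7^5 + 5·7^4 + 5·7^3 + 5·7^2 + 5·7 + 4 (b=7); 7→8: 5·8^5 + 5·8^4 + 5·8^3 + 5·8^2 + 5·8 + 4 = 187244; 187244−1 = 187243
i=6: 187243 = 5·8^5 + 5·8^4 + 5·8^3 + 5·8^2 + 5·8 + 3 (b=8); 8→9: 5·9^5 + 5·9^4 + 5·9^3 + 5·9^2 + 5·9 + 3 = 332148; 332148−1 = 332147
i=7: 332147 = 5·9^5 + 5·9^4 + 5·9^3 + 5·9^2 + 5·9 + 2 (b=9); 9→10: 5·10^5 + 5·10^4 + 5·10^3 + 5·10^2 + 5·10 + 2 = 555552; 555552−1 = 555551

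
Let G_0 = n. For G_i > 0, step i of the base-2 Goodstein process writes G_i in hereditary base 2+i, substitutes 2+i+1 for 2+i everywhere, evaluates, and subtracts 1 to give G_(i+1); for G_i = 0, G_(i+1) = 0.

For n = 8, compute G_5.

(0) 8|_2 = 2^(2 + 1) ↦ 3^(3 + 1)|_3 = 81 ⇒ 80
(1) 80|_3 = 2·3^3 + 2·3^2 + 2·3 + 2 ↦ 2·4^4 + 2·4^2 + 2·4 + 2|_4 = 554 ⇒ 553
(2) 553|_4 = 2·4^4 + 2·4^2 + 2·4 + 1 ↦ 2·5^5 + 2·5^2 + 2·5 + 1|_5 = 6311 ⇒ 6310
(3) 6310|_5 = 2·5^5 + 2·5^2 + 2·5 ↦ 2·6^6 + 2·6^2 + 2·6|_6 = 93396 ⇒ 93395
(4) 93395|_6 = 2·6^6 + 2·6^2 + 6 + 5 ↦ 2·7^7 + 2·7^2 + 7 + 5|_7 = 1647196 ⇒ 1647195
(5) 1647195|_7 = 2·7^7 + 2·7^2 + 7 + 4 ↦ 2·8^8 + 2·8^2 + 8 + 4|_8 = 33554572 ⇒ 33554571

1647195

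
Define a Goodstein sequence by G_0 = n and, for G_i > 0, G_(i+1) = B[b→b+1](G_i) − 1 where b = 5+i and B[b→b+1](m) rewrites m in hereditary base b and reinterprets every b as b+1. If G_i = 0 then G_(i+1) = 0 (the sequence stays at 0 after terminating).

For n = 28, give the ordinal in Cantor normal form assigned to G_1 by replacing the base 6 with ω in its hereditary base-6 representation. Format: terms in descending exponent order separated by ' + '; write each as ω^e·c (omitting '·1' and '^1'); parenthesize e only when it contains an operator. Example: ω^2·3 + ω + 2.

ω^2 + 2

base 5: 28 = 5^2 + 3; at 6: 6^2 + 3 = 39; next = 38
base 6: 38 = 6^2 + 2; at 7: 7^2 + 2 = 51; next = 50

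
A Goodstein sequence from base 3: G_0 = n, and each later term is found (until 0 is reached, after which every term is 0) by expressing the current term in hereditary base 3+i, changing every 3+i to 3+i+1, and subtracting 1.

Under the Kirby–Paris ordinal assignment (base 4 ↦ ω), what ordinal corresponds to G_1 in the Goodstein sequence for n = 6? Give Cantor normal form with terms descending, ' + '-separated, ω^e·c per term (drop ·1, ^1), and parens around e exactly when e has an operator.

ω + 3

base 3: 6 = 2·3; at 4: 2·4 = 8; next = 7
base 4: 7 = 4 + 3; at 5: 5 + 3 = 8; next = 7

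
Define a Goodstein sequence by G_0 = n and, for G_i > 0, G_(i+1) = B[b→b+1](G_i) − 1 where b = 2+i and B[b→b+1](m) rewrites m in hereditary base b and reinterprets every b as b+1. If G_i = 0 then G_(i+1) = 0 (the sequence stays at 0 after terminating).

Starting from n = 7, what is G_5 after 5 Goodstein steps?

G_0 = 7. HB_2(7) = 2^2 + 2 + 1. Bump = 31. G_1 = 30.
G_1 = 30. HB_3(30) = 3^3 + 3. Bump = 260. G_2 = 259.
G_2 = 259. HB_4(259) = 4^4 + 3. Bump = 3128. G_3 = 3127.
G_3 = 3127. HB_5(3127) = 5^5 + 2. Bump = 46658. G_4 = 46657.
G_4 = 46657. HB_6(46657) = 6^6 + 1. Bump = 823544. G_5 = 823543.
G_5 = 823543. HB_7(823543) = 7^7. Bump = 16777216. G_6 = 16777215.

823543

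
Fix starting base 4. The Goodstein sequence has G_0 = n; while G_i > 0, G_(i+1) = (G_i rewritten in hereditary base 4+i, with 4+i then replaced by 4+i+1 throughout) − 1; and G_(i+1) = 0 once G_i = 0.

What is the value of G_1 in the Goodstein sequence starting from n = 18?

G_0 = 18. HB_4(18) = 4^2 + 2. Bump = 27. G_1 = 26.
G_1 = 26. HB_5(26) = 5^2 + 1. Bump = 37. G_2 = 36.

26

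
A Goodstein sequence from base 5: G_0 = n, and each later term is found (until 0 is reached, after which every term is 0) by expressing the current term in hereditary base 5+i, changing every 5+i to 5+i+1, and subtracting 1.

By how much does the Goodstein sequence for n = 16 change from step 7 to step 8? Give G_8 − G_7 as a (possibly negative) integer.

1

i=0: 16 = 3·5 + 1 (b=5); 5→6: 3·6 + 1 = 19; 19−1 = 18
i=1: 18 = 3·6 (b=6); 6→7: 3·7 = 21; 21−1 = 20
i=2: 20 = 2·7 + 6 (b=7); 7→8: 2·8 + 6 = 22; 22−1 = 21
i=3: 21 = 2·8 + 5 (b=8); 8→9: 2·9 + 5 = 23; 23−1 = 22
i=4: 22 = 2·9 + 4 (b=9); 9→10: 2·10 + 4 = 24; 24−1 = 23
i=5: 23 = 2·10 + 3 (b=10); 10→11: 2·11 + 3 = 25; 25−1 = 24
i=6: 24 = 2·11 + 2 (b=11); 11→12: 2·12 + 2 = 26; 26−1 = 25
i=7: 25 = 2·12 + 1 (b=12); 12→13: 2·13 + 1 = 27; 27−1 = 26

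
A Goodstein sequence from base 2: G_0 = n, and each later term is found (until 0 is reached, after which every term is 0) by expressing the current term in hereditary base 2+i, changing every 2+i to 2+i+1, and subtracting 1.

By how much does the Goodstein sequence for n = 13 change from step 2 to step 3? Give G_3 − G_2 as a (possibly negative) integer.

14813

step 0: 13 = 2^(2 + 1) + 2^2 + 1; sub 3 for 2: 3^(3 + 1) + 3^3 + 1; = 109; G_1 = 109−1 = 108
step 1: 108 = 3^(3 + 1) + 3^3; sub 4 for 3: 4^(4 + 1) + 4^4; = 1280; G_2 = 1280−1 = 1279
step 2: 1279 = 4^(4 + 1) + 3·4^3 + 3·4^2 + 3·4 + 3; sub 5 for 4: 5^(5 + 1) + 3·5^3 + 3·5^2 + 3·5 + 3; = 16093; G_3 = 16093−1 = 16092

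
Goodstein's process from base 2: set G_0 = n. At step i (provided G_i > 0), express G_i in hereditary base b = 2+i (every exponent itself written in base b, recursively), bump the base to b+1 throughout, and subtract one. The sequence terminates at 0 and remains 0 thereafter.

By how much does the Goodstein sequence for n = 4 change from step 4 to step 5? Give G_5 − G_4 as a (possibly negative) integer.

26

(0) 4|_2 = 2^2 ↦ 3^3|_3 = 27 ⇒ 26
(1) 26|_3 = 2·3^2 + 2·3 + 2 ↦ 2·4^2 + 2·4 + 2|_4 = 42 ⇒ 41
(2) 41|_4 = 2·4^2 + 2·4 + 1 ↦ 2·5^2 + 2·5 + 1|_5 = 61 ⇒ 60
(3) 60|_5 = 2·5^2 + 2·5 ↦ 2·6^2 + 2·6|_6 = 84 ⇒ 83
(4) 83|_6 = 2·6^2 + 6 + 5 ↦ 2·7^2 + 7 + 5|_7 = 110 ⇒ 109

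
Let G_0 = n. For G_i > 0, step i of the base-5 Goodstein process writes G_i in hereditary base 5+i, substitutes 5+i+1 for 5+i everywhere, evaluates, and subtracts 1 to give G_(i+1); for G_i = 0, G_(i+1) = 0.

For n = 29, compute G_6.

107

base 5: 29 = 5^2 + 4; at 6: 6^2 + 4 = 40; next = 39
base 6: 39 = 6^2 + 3; at 7: 7^2 + 3 = 52; next = 51
base 7: 51 = 7^2 + 2; at 8: 8^2 + 2 = 66; next = 65
base 8: 65 = 8^2 + 1; at 9: 9^2 + 1 = 82; next = 81
base 9: 81 = 9^2; at 10: 10^2 = 100; next = 99
base 10: 99 = 9·10 + 9; at 11: 9·11 + 9 = 108; next = 107
base 11: 107 = 9·11 + 8; at 12: 9·12 + 8 = 116; next = 115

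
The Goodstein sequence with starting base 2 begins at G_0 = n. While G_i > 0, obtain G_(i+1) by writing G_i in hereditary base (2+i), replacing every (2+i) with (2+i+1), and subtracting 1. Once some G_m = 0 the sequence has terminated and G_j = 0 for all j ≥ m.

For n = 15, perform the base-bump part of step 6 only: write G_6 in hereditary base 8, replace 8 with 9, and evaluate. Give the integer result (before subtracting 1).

G_0=15  [base 2] 2^(2 + 1) + 2^2 + 2 + 1  →[2↦3]→  3^(3 + 1) + 3^3 + 3 + 1 = 112  −1 ⇒ G_1=111
G_1=111  [base 3] 3^(3 + 1) + 3^3 + 3  →[3↦4]→  4^(4 + 1) + 4^4 + 4 = 1284  −1 ⇒ G_2=1283
G_2=1283  [base 4] 4^(4 + 1) + 4^4 + 3  →[4↦5]→  5^(5 + 1) + 5^5 + 3 = 18753  −1 ⇒ G_3=18752
G_3=18752  [base 5] 5^(5 + 1) + 5^5 + 2  →[5↦6]→  6^(6 + 1) + 6^6 + 2 = 326594  −1 ⇒ G_4=326593
G_4=326593  [base 6] 6^(6 + 1) + 6^6 + 1  →[6↦7]→  7^(7 + 1) + 7^7 + 1 = 6588345  −1 ⇒ G_5=6588344
G_5=6588344  [base 7] 7^(7 + 1) + 7^7  →[7↦8]→  8^(8 + 1) + 8^8 = 150994944  −1 ⇒ G_6=150994943

3524450281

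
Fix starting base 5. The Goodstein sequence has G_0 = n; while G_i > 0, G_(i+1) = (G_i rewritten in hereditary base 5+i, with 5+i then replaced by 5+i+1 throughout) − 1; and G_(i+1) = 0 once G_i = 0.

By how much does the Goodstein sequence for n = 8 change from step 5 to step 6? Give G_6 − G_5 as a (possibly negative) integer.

8 —HB5→ 5 + 3 —bump→ 6 + 3 = 9 —(−1)→ 8
8 —HB6→ 6 + 2 —bump→ 7 + 2 = 9 —(−1)→ 8
8 —HB7→ 7 + 1 —bump→ 8 + 1 = 9 —(−1)→ 8
8 —HB8→ 8 —bump→ 9 = 9 —(−1)→ 8
8 —HB9→ 8 —bump→ 8 = 8 —(−1)→ 7
7 —HB10→ 7 —bump→ 7 = 7 —(−1)→ 6

-1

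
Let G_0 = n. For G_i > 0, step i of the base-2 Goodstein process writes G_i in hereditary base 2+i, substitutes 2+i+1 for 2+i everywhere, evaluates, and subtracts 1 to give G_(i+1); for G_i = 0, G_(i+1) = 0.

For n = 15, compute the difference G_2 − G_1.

1172

[0] 15 ≡ 2^(2 + 1) + 2^2 + 2 + 1 (base 2). Lift 3: 112. −1: 111.
[1] 111 ≡ 3^(3 + 1) + 3^3 + 3 (base 3). Lift 4: 1284. −1: 1283.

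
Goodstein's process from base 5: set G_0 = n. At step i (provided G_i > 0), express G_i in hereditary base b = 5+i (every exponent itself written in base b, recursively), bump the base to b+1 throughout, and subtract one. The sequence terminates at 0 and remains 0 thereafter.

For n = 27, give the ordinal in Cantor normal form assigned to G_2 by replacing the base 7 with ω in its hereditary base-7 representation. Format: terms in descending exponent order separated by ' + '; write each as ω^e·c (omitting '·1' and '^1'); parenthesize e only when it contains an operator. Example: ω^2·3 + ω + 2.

(0) 27|_5 = 5^2 + 2 ↦ 6^2 + 2|_6 = 38 ⇒ 37
(1) 37|_6 = 6^2 + 1 ↦ 7^2 + 1|_7 = 50 ⇒ 49
(2) 49|_7 = 7^2 ↦ 8^2|_8 = 64 ⇒ 63

ω^2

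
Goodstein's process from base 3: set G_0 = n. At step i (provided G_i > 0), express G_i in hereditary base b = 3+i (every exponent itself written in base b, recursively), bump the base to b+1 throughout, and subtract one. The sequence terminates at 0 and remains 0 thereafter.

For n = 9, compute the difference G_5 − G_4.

2

[0] 9 ≡ 3^2 (base 3). Lift 4: 16. −1: 15.
[1] 15 ≡ 3·4 + 3 (base 4). Lift 5: 18. −1: 17.
[2] 17 ≡ 3·5 + 2 (base 5). Lift 6: 20. −1: 19.
[3] 19 ≡ 3·6 + 1 (base 6). Lift 7: 22. −1: 21.
[4] 21 ≡ 3·7 (base 7). Lift 8: 24. −1: 23.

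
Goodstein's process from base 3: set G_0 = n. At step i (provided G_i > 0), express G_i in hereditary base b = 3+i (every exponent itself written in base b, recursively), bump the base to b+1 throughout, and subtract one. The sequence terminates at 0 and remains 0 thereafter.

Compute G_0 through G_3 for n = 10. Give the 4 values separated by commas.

10 —HB3→ 3^2 + 1 —bump→ 4^2 + 1 = 17 —(−1)→ 16
16 —HB4→ 4^2 —bump→ 5^2 = 25 —(−1)→ 24
24 —HB5→ 4·5 + 4 —bump→ 4·6 + 4 = 28 —(−1)→ 27

10, 16, 24, 27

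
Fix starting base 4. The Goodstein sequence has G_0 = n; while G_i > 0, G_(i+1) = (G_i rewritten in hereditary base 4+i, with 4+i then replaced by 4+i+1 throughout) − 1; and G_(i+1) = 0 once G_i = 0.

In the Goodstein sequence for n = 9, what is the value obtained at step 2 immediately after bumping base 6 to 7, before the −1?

i=0: 9 = 2·4 + 1 (b=4); 4→5: 2·5 + 1 = 11; 11−1 = 10
i=1: 10 = 2·5 (b=5); 5→6: 2·6 = 12; 12−1 = 11

12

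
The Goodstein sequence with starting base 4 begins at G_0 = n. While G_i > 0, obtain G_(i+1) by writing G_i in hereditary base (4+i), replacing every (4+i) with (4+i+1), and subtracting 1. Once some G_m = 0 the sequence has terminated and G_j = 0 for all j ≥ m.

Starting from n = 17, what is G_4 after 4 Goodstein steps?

43

(0) 17|_4 = 4^2 + 1 ↦ 5^2 + 1|_5 = 26 ⇒ 25
(1) 25|_5 = 5^2 ↦ 6^2|_6 = 36 ⇒ 35
(2) 35|_6 = 5·6 + 5 ↦ 5·7 + 5|_7 = 40 ⇒ 39
(3) 39|_7 = 5·7 + 4 ↦ 5·8 + 4|_8 = 44 ⇒ 43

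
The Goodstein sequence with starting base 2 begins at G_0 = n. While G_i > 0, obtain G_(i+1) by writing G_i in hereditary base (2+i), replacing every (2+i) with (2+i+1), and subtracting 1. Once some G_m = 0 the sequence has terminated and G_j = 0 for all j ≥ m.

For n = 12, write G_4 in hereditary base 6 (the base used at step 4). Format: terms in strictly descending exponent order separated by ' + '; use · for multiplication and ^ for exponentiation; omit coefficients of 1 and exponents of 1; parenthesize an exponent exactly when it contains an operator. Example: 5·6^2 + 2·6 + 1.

step 0: 12 = 2^(2 + 1) + 2^2; sub 3 for 2: 3^(3 + 1) + 3^3; = 108; G_1 = 108−1 = 107
step 1: 107 = 3^(3 + 1) + 2·3^2 + 2·3 + 2; sub 4 for 3: 4^(4 + 1) + 2·4^2 + 2·4 + 2; = 1066; G_2 = 1066−1 = 1065
step 2: 1065 = 4^(4 + 1) + 2·4^2 + 2·4 + 1; sub 5 for 4: 5^(5 + 1) + 2·5^2 + 2·5 + 1; = 15686; G_3 = 15686−1 = 15685
step 3: 15685 = 5^(5 + 1) + 2·5^2 + 2·5; sub 6 for 5: 6^(6 + 1) + 2·6^2 + 2·6; = 280020; G_4 = 280020−1 = 280019
step 4: 280019 = 6^(6 + 1) + 2·6^2 + 6 + 5; sub 7 for 6: 7^(7 + 1) + 2·7^2 + 7 + 5; = 5764911; G_5 = 5764911−1 = 5764910

6^(6 + 1) + 2·6^2 + 6 + 5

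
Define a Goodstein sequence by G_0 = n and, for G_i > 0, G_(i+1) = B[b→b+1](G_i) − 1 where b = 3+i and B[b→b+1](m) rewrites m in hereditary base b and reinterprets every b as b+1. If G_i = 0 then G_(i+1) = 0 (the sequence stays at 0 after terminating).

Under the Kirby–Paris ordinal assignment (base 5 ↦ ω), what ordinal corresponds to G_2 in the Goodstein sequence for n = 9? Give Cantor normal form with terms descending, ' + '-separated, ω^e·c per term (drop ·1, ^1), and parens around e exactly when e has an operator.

step 0: 9 = 3^2; sub 4 for 3: 4^2; = 16; G_1 = 16−1 = 15
step 1: 15 = 3·4 + 3; sub 5 for 4: 3·5 + 3; = 18; G_2 = 18−1 = 17

ω·3 + 2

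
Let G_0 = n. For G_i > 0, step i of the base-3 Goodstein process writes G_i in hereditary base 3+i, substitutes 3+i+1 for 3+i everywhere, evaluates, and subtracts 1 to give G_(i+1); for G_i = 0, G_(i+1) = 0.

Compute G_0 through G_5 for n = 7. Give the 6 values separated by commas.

G_0 = 7. HB_3(7) = 2·3 + 1. Bump = 9. G_1 = 8.
G_1 = 8. HB_4(8) = 2·4. Bump = 10. G_2 = 9.
G_2 = 9. HB_5(9) = 5 + 4. Bump = 10. G_3 = 9.
G_3 = 9. HB_6(9) = 6 + 3. Bump = 10. G_4 = 9.
G_4 = 9. HB_7(9) = 7 + 2. Bump = 10. G_5 = 9.

7, 8, 9, 9, 9, 9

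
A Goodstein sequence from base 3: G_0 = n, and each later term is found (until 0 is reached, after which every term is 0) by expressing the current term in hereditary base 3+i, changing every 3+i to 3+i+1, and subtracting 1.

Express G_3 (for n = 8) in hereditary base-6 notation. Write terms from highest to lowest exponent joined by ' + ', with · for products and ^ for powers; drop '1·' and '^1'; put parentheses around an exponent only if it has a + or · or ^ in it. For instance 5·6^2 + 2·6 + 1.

6 + 5

i=0: 8 = 2·3 + 2 (b=3); 3→4: 2·4 + 2 = 10; 10−1 = 9
i=1: 9 = 2·4 + 1 (b=4); 4→5: 2·5 + 1 = 11; 11−1 = 10
i=2: 10 = 2·5 (b=5); 5→6: 2·6 = 12; 12−1 = 11
i=3: 11 = 6 + 5 (b=6); 6→7: 7 + 5 = 12; 12−1 = 11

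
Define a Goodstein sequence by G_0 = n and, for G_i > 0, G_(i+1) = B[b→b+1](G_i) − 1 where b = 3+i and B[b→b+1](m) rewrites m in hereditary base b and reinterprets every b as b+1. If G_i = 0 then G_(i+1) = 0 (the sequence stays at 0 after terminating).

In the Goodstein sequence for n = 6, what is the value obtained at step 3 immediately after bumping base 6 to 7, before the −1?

8

[0] 6 ≡ 2·3 (base 3). Lift 4: 8. −1: 7.
[1] 7 ≡ 4 + 3 (base 4). Lift 5: 8. −1: 7.
[2] 7 ≡ 5 + 2 (base 5). Lift 6: 8. −1: 7.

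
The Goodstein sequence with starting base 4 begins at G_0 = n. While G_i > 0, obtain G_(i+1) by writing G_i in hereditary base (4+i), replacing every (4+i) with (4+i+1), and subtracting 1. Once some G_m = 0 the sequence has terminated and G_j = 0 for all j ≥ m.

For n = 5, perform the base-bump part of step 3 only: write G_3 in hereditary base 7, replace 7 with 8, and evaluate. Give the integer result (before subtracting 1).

base 4: 5 = 4 + 1; at 5: 5 + 1 = 6; next = 5
base 5: 5 = 5; at 6: 6 = 6; next = 5
base 6: 5 = 5; at 7: 5 = 5; next = 4
base 7: 4 = 4; at 8: 4 = 4; next = 3

4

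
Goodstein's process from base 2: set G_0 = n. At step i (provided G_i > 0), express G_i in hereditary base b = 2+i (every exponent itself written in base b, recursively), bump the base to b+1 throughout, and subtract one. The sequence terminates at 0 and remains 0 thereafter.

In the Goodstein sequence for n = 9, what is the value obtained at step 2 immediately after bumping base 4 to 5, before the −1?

step 0: 9 = 2^(2 + 1) + 1; sub 3 for 2: 3^(3 + 1) + 1; = 82; G_1 = 82−1 = 81
step 1: 81 = 3^(3 + 1); sub 4 for 3: 4^(4 + 1); = 1024; G_2 = 1024−1 = 1023
step 2: 1023 = 3·4^4 + 3·4^3 + 3·4^2 + 3·4 + 3; sub 5 for 4: 3·5^5 + 3·5^3 + 3·5^2 + 3·5 + 3; = 9843; G_3 = 9843−1 = 9842

9843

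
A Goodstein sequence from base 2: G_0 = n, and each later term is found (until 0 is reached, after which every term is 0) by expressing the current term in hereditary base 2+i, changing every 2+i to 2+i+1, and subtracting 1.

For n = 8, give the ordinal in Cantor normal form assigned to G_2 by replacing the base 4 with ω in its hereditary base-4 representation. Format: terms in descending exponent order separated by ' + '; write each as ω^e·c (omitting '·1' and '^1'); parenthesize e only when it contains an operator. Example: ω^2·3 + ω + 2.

ω^ω·2 + ω^2·2 + ω·2 + 1

(0) 8|_2 = 2^(2 + 1) ↦ 3^(3 + 1)|_3 = 81 ⇒ 80
(1) 80|_3 = 2·3^3 + 2·3^2 + 2·3 + 2 ↦ 2·4^4 + 2·4^2 + 2·4 + 2|_4 = 554 ⇒ 553
(2) 553|_4 = 2·4^4 + 2·4^2 + 2·4 + 1 ↦ 2·5^5 + 2·5^2 + 2·5 + 1|_5 = 6311 ⇒ 6310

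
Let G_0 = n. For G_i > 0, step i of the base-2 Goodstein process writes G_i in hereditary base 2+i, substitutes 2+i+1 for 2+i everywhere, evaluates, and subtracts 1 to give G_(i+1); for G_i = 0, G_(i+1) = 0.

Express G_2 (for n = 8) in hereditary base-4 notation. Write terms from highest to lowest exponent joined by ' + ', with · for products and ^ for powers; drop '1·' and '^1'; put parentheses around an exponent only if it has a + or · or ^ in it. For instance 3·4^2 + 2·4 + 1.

i=0: 8 = 2^(2 + 1) (b=2); 2→3: 3^(3 + 1) = 81; 81−1 = 80
i=1: 80 = 2·3^3 + 2·3^2 + 2·3 + 2 (b=3); 3→4: 2·4^4 + 2·4^2 + 2·4 + 2 = 554; 554−1 = 553
i=2: 553 = 2·4^4 + 2·4^2 + 2·4 + 1 (b=4); 4→5: 2·5^5 + 2·5^2 + 2·5 + 1 = 6311; 6311−1 = 6310

2·4^4 + 2·4^2 + 2·4 + 1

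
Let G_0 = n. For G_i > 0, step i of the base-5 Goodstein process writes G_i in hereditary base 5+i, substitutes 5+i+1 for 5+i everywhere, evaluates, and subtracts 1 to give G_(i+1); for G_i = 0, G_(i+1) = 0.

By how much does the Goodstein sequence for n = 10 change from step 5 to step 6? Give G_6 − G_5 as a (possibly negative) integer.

0

(0) 10|_5 = 2·5 ↦ 2·6|_6 = 12 ⇒ 11
(1) 11|_6 = 6 + 5 ↦ 7 + 5|_7 = 12 ⇒ 11
(2) 11|_7 = 7 + 4 ↦ 8 + 4|_8 = 12 ⇒ 11
(3) 11|_8 = 8 + 3 ↦ 9 + 3|_9 = 12 ⇒ 11
(4) 11|_9 = 9 + 2 ↦ 10 + 2|_10 = 12 ⇒ 11
(5) 11|_10 = 10 + 1 ↦ 11 + 1|_11 = 12 ⇒ 11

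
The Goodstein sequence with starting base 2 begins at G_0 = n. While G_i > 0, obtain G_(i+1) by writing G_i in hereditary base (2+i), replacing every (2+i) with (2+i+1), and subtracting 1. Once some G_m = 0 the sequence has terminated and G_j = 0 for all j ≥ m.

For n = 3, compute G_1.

3

G_0 = 3. HB_2(3) = 2 + 1. Bump = 4. G_1 = 3.
G_1 = 3. HB_3(3) = 3. Bump = 4. G_2 = 3.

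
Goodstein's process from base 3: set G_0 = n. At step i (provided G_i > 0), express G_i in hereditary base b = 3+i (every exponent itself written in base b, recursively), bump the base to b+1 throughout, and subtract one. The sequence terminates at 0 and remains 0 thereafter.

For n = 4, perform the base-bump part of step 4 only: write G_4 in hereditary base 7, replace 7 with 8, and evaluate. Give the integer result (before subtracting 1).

i=0: 4 = 3 + 1 (b=3); 3→4: 4 + 1 = 5; 5−1 = 4
i=1: 4 = 4 (b=4); 4→5: 5 = 5; 5−1 = 4
i=2: 4 = 4 (b=5); 5→6: 4 = 4; 4−1 = 3
i=3: 3 = 3 (b=6); 6→7: 3 = 3; 3−1 = 2
i=4: 2 = 2 (b=7); 7→8: 2 = 2; 2−1 = 1

2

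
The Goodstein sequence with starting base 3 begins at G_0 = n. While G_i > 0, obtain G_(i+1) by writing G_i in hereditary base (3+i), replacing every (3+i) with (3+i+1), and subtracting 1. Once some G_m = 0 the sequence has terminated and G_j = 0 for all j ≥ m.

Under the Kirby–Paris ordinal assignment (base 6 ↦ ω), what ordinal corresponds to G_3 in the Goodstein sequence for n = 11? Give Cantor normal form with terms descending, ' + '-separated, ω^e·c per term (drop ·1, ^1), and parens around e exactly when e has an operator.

G_0=11  [base 3] 3^2 + 2  →[3↦4]→  4^2 + 2 = 18  −1 ⇒ G_1=17
G_1=17  [base 4] 4^2 + 1  →[4↦5]→  5^2 + 1 = 26  −1 ⇒ G_2=25
G_2=25  [base 5] 5^2  →[5↦6]→  6^2 = 36  −1 ⇒ G_3=35
G_3=35  [base 6] 5·6 + 5  →[6↦7]→  5·7 + 5 = 40  −1 ⇒ G_4=39

ω·5 + 5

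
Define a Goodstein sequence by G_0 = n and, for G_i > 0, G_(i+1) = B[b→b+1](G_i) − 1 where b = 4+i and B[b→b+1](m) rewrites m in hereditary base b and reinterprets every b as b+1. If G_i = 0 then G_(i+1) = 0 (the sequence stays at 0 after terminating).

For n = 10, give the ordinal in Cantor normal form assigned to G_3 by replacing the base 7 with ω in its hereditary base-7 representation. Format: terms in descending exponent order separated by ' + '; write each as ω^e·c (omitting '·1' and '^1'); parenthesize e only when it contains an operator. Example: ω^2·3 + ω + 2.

(0) 10|_4 = 2·4 + 2 ↦ 2·5 + 2|_5 = 12 ⇒ 11
(1) 11|_5 = 2·5 + 1 ↦ 2·6 + 1|_6 = 13 ⇒ 12
(2) 12|_6 = 2·6 ↦ 2·7|_7 = 14 ⇒ 13
(3) 13|_7 = 7 + 6 ↦ 8 + 6|_8 = 14 ⇒ 13

ω + 6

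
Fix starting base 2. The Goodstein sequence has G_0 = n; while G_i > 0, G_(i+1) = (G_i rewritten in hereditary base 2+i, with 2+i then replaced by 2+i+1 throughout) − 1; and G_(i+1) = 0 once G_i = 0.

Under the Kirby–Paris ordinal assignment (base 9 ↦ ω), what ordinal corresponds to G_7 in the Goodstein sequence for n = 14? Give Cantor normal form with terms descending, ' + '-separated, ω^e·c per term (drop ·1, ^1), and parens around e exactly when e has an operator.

14 —HB2→ 2^(2 + 1) + 2^2 + 2 —bump→ 3^(3 + 1) + 3^3 + 3 = 111 —(−1)→ 110
110 —HB3→ 3^(3 + 1) + 3^3 + 2 —bump→ 4^(4 + 1) + 4^4 + 2 = 1282 —(−1)→ 1281
1281 —HB4→ 4^(4 + 1) + 4^4 + 1 —bump→ 5^(5 + 1) + 5^5 + 1 = 18751 —(−1)→ 18750
18750 —HB5→ 5^(5 + 1) + 5^5 —bump→ 6^(6 + 1) + 6^6 = 326592 —(−1)→ 326591
326591 —HB6→ 6^(6 + 1) + 5·6^5 + 5·6^4 + 5·6^3 + 5·6^2 + 5·6 + 5 —bump→ 7^(7 + 1) + 5·7^5 + 5·7^4 + 5·7^3 + 5·7^2 + 5·7 + 5 = 5862841 —(−1)→ 5862840
5862840 —HB7→ 7^(7 + 1) + 5·7^5 + 5·7^4 + 5·7^3 + 5·7^2 + 5·7 + 4 —bump→ 8^(8 + 1) + 5·8^5 + 5·8^4 + 5·8^3 + 5·8^2 + 5·8 + 4 = 134404972 —(−1)→ 134404971
134404971 —HB8→ 8^(8 + 1) + 5·8^5 + 5·8^4 + 5·8^3 + 5·8^2 + 5·8 + 3 —bump→ 9^(9 + 1) + 5·9^5 + 5·9^4 + 5·9^3 + 5·9^2 + 5·9 + 3 = 3487116549 —(−1)→ 3487116548
3487116548 —HB9→ 9^(9 + 1) + 5·9^5 + 5·9^4 + 5·9^3 + 5·9^2 + 5·9 + 2 —bump→ 10^(10 + 1) + 5·10^5 + 5·10^4 + 5·10^3 + 5·10^2 + 5·10 + 2 = 100000555552 —(−1)→ 100000555551

ω^(ω + 1) + ω^5·5 + ω^4·5 + ω^3·5 + ω^2·5 + ω·5 + 2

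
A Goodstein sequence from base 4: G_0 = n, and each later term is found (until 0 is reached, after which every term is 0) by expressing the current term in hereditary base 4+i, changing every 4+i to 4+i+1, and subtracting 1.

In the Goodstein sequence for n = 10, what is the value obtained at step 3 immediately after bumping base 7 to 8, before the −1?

14

[0] 10 ≡ 2·4 + 2 (base 4). Lift 5: 12. −1: 11.
[1] 11 ≡ 2·5 + 1 (base 5). Lift 6: 13. −1: 12.
[2] 12 ≡ 2·6 (base 6). Lift 7: 14. −1: 13.
[3] 13 ≡ 7 + 6 (base 7). Lift 8: 14. −1: 13.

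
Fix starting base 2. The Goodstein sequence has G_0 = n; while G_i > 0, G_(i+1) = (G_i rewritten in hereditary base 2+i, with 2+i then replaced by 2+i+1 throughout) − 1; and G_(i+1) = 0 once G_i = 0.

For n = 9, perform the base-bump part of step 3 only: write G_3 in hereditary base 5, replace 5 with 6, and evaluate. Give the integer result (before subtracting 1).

140744

step 0: 9 = 2^(2 + 1) + 1; sub 3 for 2: 3^(3 + 1) + 1; = 82; G_1 = 82−1 = 81
step 1: 81 = 3^(3 + 1); sub 4 for 3: 4^(4 + 1); = 1024; G_2 = 1024−1 = 1023
step 2: 1023 = 3·4^4 + 3·4^3 + 3·4^2 + 3·4 + 3; sub 5 for 4: 3·5^5 + 3·5^3 + 3·5^2 + 3·5 + 3; = 9843; G_3 = 9843−1 = 9842
step 3: 9842 = 3·5^5 + 3·5^3 + 3·5^2 + 3·5 + 2; sub 6 for 5: 3·6^6 + 3·6^3 + 3·6^2 + 3·6 + 2; = 140744; G_4 = 140744−1 = 140743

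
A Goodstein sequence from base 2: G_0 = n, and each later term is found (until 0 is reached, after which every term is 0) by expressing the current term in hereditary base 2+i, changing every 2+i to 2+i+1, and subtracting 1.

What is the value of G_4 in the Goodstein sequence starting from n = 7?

7 —HB2→ 2^2 + 2 + 1 —bump→ 3^3 + 3 + 1 = 31 —(−1)→ 30
30 —HB3→ 3^3 + 3 —bump→ 4^4 + 4 = 260 —(−1)→ 259
259 —HB4→ 4^4 + 3 —bump→ 5^5 + 3 = 3128 —(−1)→ 3127
3127 —HB5→ 5^5 + 2 —bump→ 6^6 + 2 = 46658 —(−1)→ 46657
46657 —HB6→ 6^6 + 1 —bump→ 7^7 + 1 = 823544 —(−1)→ 823543

46657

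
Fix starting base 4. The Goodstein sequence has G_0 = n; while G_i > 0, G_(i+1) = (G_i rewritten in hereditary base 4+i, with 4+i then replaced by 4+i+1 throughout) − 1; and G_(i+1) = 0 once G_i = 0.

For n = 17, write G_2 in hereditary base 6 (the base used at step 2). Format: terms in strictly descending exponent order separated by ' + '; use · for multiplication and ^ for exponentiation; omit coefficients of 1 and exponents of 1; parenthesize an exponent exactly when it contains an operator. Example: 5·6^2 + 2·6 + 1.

5·6 + 5

(0) 17|_4 = 4^2 + 1 ↦ 5^2 + 1|_5 = 26 ⇒ 25
(1) 25|_5 = 5^2 ↦ 6^2|_6 = 36 ⇒ 35
(2) 35|_6 = 5·6 + 5 ↦ 5·7 + 5|_7 = 40 ⇒ 39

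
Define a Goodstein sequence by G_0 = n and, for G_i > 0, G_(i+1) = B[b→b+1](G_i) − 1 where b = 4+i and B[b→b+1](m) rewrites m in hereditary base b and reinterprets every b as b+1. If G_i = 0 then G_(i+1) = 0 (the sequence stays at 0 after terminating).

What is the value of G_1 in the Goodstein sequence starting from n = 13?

15

step 0: 13 = 3·4 + 1; sub 5 for 4: 3·5 + 1; = 16; G_1 = 16−1 = 15
step 1: 15 = 3·5; sub 6 for 5: 3·6; = 18; G_2 = 18−1 = 17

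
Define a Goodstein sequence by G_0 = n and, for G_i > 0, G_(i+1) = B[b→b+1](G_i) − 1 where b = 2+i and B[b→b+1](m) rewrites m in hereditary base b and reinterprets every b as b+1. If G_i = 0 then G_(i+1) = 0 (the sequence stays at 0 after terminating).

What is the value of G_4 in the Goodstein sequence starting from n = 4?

83

G_0=4  [base 2] 2^2  →[2↦3]→  3^3 = 27  −1 ⇒ G_1=26
G_1=26  [base 3] 2·3^2 + 2·3 + 2  →[3↦4]→  2·4^2 + 2·4 + 2 = 42  −1 ⇒ G_2=41
G_2=41  [base 4] 2·4^2 + 2·4 + 1  →[4↦5]→  2·5^2 + 2·5 + 1 = 61  −1 ⇒ G_3=60
G_3=60  [base 5] 2·5^2 + 2·5  →[5↦6]→  2·6^2 + 2·6 = 84  −1 ⇒ G_4=83
G_4=83  [base 6] 2·6^2 + 6 + 5  →[6↦7]→  2·7^2 + 7 + 5 = 110  −1 ⇒ G_5=109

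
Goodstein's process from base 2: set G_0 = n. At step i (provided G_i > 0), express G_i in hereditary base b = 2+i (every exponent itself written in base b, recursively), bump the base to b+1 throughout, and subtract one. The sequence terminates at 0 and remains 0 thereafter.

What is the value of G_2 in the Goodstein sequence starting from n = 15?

1283

i=0: 15 = 2^(2 + 1) + 2^2 + 2 + 1 (b=2); 2→3: 3^(3 + 1) + 3^3 + 3 + 1 = 112; 112−1 = 111
i=1: 111 = 3^(3 + 1) + 3^3 + 3 (b=3); 3→4: 4^(4 + 1) + 4^4 + 4 = 1284; 1284−1 = 1283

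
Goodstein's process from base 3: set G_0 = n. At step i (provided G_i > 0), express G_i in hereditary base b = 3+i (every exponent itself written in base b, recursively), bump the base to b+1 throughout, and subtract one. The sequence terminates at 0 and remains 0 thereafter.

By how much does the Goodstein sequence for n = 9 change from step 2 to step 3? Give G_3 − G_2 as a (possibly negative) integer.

2

step 0: 9 = 3^2; sub 4 for 3: 4^2; = 16; G_1 = 16−1 = 15
step 1: 15 = 3·4 + 3; sub 5 for 4: 3·5 + 3; = 18; G_2 = 18−1 = 17
step 2: 17 = 3·5 + 2; sub 6 for 5: 3·6 + 2; = 20; G_3 = 20−1 = 19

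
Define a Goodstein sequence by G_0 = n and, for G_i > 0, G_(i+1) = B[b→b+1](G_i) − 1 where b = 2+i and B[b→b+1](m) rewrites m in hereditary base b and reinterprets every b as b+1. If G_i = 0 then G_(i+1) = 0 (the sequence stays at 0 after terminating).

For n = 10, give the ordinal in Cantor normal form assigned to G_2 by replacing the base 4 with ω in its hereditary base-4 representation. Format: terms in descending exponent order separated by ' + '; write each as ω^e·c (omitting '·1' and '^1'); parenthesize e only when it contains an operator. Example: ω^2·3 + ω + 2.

ω^(ω + 1) + 1

[0] 10 ≡ 2^(2 + 1) + 2 (base 2). Lift 3: 84. −1: 83.
[1] 83 ≡ 3^(3 + 1) + 2 (base 3). Lift 4: 1026. −1: 1025.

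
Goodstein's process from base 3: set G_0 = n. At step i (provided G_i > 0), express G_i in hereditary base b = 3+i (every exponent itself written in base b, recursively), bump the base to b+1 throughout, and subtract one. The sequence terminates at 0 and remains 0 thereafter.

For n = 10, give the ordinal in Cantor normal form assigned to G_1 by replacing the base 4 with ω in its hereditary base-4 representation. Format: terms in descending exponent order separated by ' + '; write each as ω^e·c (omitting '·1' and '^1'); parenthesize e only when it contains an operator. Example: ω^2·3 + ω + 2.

(0) 10|_3 = 3^2 + 1 ↦ 4^2 + 1|_4 = 17 ⇒ 16
(1) 16|_4 = 4^2 ↦ 5^2|_5 = 25 ⇒ 24

ω^2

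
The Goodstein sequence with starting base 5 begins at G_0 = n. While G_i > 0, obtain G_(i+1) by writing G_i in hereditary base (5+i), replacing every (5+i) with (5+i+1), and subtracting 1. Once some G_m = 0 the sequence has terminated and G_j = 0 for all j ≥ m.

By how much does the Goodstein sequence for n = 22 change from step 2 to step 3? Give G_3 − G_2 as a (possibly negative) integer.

3

[0] 22 ≡ 4·5 + 2 (base 5). Lift 6: 26. −1: 25.
[1] 25 ≡ 4·6 + 1 (base 6). Lift 7: 29. −1: 28.
[2] 28 ≡ 4·7 (base 7). Lift 8: 32. −1: 31.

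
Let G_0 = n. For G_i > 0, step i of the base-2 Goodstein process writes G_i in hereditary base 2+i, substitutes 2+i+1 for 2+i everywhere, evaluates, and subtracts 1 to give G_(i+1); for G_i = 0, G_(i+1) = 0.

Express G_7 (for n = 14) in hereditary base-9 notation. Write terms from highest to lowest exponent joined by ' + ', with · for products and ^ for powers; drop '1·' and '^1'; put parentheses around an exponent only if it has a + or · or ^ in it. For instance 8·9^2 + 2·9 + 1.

G_0 = 14. HB_2(14) = 2^(2 + 1) + 2^2 + 2. Bump = 111. G_1 = 110.
G_1 = 110. HB_3(110) = 3^(3 + 1) + 3^3 + 2. Bump = 1282. G_2 = 1281.
G_2 = 1281. HB_4(1281) = 4^(4 + 1) + 4^4 + 1. Bump = 18751. G_3 = 18750.
G_3 = 18750. HB_5(18750) = 5^(5 + 1) + 5^5. Bump = 326592. G_4 = 326591.
G_4 = 326591. HB_6(326591) = 6^(6 + 1) + 5·6^5 + 5·6^4 + 5·6^3 + 5·6^2 + 5·6 + 5. Bump = 5862841. G_5 = 5862840.
G_5 = 5862840. HB_7(5862840) = 7^(7 + 1) + 5·7^5 + 5·7^4 + 5·7^3 + 5·7^2 + 5·7 + 4. Bump = 134404972. G_6 = 134404971.
G_6 = 134404971. HB_8(134404971) = 8^(8 + 1) + 5·8^5 + 5·8^4 + 5·8^3 + 5·8^2 + 5·8 + 3. Bump = 3487116549. G_7 = 3487116548.

9^(9 + 1) + 5·9^5 + 5·9^4 + 5·9^3 + 5·9^2 + 5·9 + 2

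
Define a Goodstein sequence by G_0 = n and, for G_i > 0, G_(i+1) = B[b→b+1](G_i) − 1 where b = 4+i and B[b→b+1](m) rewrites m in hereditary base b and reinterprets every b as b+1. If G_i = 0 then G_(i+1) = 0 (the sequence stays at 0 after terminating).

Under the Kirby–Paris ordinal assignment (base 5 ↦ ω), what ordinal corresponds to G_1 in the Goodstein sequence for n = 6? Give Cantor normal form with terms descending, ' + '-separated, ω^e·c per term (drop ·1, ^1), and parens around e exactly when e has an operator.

ω + 1

G_0 = 6. HB_4(6) = 4 + 2. Bump = 7. G_1 = 6.
G_1 = 6. HB_5(6) = 5 + 1. Bump = 7. G_2 = 6.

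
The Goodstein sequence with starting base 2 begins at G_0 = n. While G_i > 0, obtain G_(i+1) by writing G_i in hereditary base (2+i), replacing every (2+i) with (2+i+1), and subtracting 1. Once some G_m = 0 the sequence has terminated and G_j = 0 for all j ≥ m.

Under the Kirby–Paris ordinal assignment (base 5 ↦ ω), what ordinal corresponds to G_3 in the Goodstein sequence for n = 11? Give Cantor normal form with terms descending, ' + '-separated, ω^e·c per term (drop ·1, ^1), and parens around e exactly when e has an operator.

ω^(ω + 1) + 2

(0) 11|_2 = 2^(2 + 1) + 2 + 1 ↦ 3^(3 + 1) + 3 + 1|_3 = 85 ⇒ 84
(1) 84|_3 = 3^(3 + 1) + 3 ↦ 4^(4 + 1) + 4|_4 = 1028 ⇒ 1027
(2) 1027|_4 = 4^(4 + 1) + 3 ↦ 5^(5 + 1) + 3|_5 = 15628 ⇒ 15627
(3) 15627|_5 = 5^(5 + 1) + 2 ↦ 6^(6 + 1) + 2|_6 = 279938 ⇒ 279937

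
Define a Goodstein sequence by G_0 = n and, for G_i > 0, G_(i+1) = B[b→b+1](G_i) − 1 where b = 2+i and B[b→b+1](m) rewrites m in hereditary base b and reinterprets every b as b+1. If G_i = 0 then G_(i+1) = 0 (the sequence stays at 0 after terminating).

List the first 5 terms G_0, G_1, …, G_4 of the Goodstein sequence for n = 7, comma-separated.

base 2: 7 = 2^2 + 2 + 1; at 3: 3^3 + 3 + 1 = 31; next = 30
base 3: 30 = 3^3 + 3; at 4: 4^4 + 4 = 260; next = 259
base 4: 259 = 4^4 + 3; at 5: 5^5 + 3 = 3128; next = 3127
base 5: 3127 = 5^5 + 2; at 6: 6^6 + 2 = 46658; next = 46657

7, 30, 259, 3127, 46657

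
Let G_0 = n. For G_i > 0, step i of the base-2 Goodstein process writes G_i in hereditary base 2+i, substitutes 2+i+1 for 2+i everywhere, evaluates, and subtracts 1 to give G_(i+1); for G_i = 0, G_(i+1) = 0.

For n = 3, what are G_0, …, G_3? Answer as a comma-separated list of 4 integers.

3, 3, 3, 2

i=0: 3 = 2 + 1 (b=2); 2→3: 3 + 1 = 4; 4−1 = 3
i=1: 3 = 3 (b=3); 3→4: 4 = 4; 4−1 = 3
i=2: 3 = 3 (b=4); 4→5: 3 = 3; 3−1 = 2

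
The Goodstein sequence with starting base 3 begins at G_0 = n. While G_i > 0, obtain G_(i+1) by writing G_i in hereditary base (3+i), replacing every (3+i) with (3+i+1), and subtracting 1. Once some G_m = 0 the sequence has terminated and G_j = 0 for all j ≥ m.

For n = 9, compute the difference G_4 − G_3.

2

G_0 = 9. HB_3(9) = 3^2. Bump = 16. G_1 = 15.
G_1 = 15. HB_4(15) = 3·4 + 3. Bump = 18. G_2 = 17.
G_2 = 17. HB_5(17) = 3·5 + 2. Bump = 20. G_3 = 19.
G_3 = 19. HB_6(19) = 3·6 + 1. Bump = 22. G_4 = 21.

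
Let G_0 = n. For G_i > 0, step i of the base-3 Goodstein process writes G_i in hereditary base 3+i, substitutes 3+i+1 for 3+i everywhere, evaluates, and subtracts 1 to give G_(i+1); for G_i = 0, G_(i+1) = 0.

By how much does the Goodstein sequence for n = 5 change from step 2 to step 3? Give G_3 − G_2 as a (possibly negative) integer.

i=0: 5 = 3 + 2 (b=3); 3→4: 4 + 2 = 6; 6−1 = 5
i=1: 5 = 4 + 1 (b=4); 4→5: 5 + 1 = 6; 6−1 = 5
i=2: 5 = 5 (b=5); 5→6: 6 = 6; 6−1 = 5

0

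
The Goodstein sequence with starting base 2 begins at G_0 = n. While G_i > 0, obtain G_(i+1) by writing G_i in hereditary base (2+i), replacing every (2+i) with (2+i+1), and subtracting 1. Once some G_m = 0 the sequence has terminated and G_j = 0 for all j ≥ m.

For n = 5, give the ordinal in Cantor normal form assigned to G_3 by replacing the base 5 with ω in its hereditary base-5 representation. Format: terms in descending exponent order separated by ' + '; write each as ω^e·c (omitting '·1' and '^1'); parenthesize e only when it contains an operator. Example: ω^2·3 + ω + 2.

5 —HB2→ 2^2 + 1 —bump→ 3^3 + 1 = 28 —(−1)→ 27
27 —HB3→ 3^3 —bump→ 4^4 = 256 —(−1)→ 255
255 —HB4→ 3·4^3 + 3·4^2 + 3·4 + 3 —bump→ 3·5^3 + 3·5^2 + 3·5 + 3 = 468 —(−1)→ 467

ω^3·3 + ω^2·3 + ω·3 + 2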